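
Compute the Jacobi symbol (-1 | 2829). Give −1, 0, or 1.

First reduce: -1 ≡ 2828 (mod 2829).
Pull out 2^2: since 2829 ≡ 5 (mod 8), (2/2829) = -1, so (2/2829)^2 = +1.
Reciprocity: 707 ≡ 3 and 2829 ≡ 1 (mod 4), so (707/2829) = +(2829/707).
Reduce top mod 707: now compute (1/707).
Reached (1/707) = 1. Collecting the sign flips along the way, the symbol is +1.

1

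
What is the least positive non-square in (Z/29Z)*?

2

(2/29) = −1, so 2 is the smallest positive non-residue mod 29.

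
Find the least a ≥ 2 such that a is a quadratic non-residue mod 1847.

(2/1847) = +1, so 2 is a residue.
(3/1847) = +1, so 3 is a residue.
(4/1847) = +1, so 4 is a residue.
(5/1847) = −1, so 5 is the smallest positive non-residue mod 1847.

5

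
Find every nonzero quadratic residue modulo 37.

1, 3, 4, 7, 9, 10, 11, 12, 16, 21, 25, 26, 27, 28, 30, 33, 34, 36

Square k = 1,…,18 (k and 37−k give the same square):
1²=1, 2²=4, 3²=9, 4²=16, 5²=25, 6²=36, 7²≡12, 8²≡27, 9²≡7, 10²≡26, 11²≡10, 12²≡33, 13²≡21, 14²≡11, 15²≡3, 16²≡34, 17²≡30, 18²≡28 (mod 37).
So the quadratic residues mod 37 are {1, 3, 4, 7, 9, 10, 11, 12, 16, 21, 25, 26, 27, 28, 30, 33, 34, 36}.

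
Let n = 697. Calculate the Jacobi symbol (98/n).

Pull out 2: since 697 ≡ 1 (mod 8), (2/697) = +1.
Reciprocity: 49 ≡ 1 and 697 ≡ 1 (mod 4), so (49/697) = +(697/49).
Reduce top mod 49: now compute (11/49).
Reciprocity: 11 ≡ 3 and 49 ≡ 1 (mod 4), so (11/49) = +(49/11).
Reduce top mod 11: now compute (5/11).
Reciprocity: 5 ≡ 1 and 11 ≡ 3 (mod 4), so (5/11) = +(11/5).
Reduce top mod 5: now compute (1/5).
Reached (1/5) = 1. Collecting the sign flips along the way, the symbol is +1.

1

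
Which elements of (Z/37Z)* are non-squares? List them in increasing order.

2 5 6 8 13 14 15 17 18 19 20 22 23 24 29 31 32 35

Square k = 1,…,18 (k and 37−k give the same square):
1²=1, 2²=4, 3²=9, 4²=16, 5²=25, 6²=36, 7²≡12, 8²≡27, 9²≡7, 10²≡26, 11²≡10, 12²≡33, 13²≡21, 14²≡11, 15²≡3, 16²≡34, 17²≡30, 18²≡28 (mod 37).
The residues are {1, 3, 4, 7, 9, 10, 11, 12, 16, 21, 25, 26, 27, 28, 30, 33, 34, 36}; the non-residues are the remaining 18 nonzero classes.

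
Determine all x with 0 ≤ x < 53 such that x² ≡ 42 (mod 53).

53 ≡ 1 (mod 4), so we find a root by search.
Trying successive values, 25² = 625 ≡ 42 (mod 53). The other root is 53 − 25 = 28.

25, 28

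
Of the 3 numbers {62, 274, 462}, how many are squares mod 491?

2

(62/491) = -1 → non-residue.
(274/491) = +1 → QR.
(462/491) = +1 → QR.
Total quadratic residues among the 3: 2.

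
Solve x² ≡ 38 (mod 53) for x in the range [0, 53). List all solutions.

53 ≡ 1 (mod 4), so we find a root by search.
Trying successive values, 12² = 144 ≡ 38 (mod 53). The other root is 53 − 12 = 41.

12, 41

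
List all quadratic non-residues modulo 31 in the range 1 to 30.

Square k = 1,…,15 (k and 31−k give the same square):
1²=1, 2²=4, 3²=9, 4²=16, 5²=25, 6²≡5, 7²≡18, 8²≡2, 9²≡19, 10²≡7, 11²≡28, 12²≡20, 13²≡14, 14²≡10, 15²≡8 (mod 31).
The residues are {1, 2, 4, 5, 7, 8, 9, 10, 14, 16, 18, 19, 20, 25, 28}; the non-residues are the remaining 15 nonzero classes.

3, 6, 11, 12, 13, 15, 17, 21, 22, 23, 24, 26, 27, 29, 30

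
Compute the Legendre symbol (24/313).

1

Euler's criterion: (24/313) ≡ 24^156 (mod 313).
24^2 ≡ 263 (mod 313)
24^4 ≡ 309 (mod 313)
24^8 ≡ 16 (mod 313)
24^16 ≡ 256 (mod 313)
24^32 ≡ 119 (mod 313)
24^64 ≡ 76 (mod 313)
24^128 ≡ 142 (mod 313)
24^156 = 24^(128+16+8+4) ≡ 1 (mod 313).
Result is 1, so (24/313) = 1.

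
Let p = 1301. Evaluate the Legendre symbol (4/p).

1

Pull out 2^2: since 1301 ≡ 5 (mod 8), (2/1301) = -1, so (2/1301)^2 = +1.
Reached (1/1301) = 1. Collecting the sign flips along the way, the symbol is +1.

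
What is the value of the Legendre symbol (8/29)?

Euler's criterion: (8/29) ≡ 8^14 (mod 29).
8^2 ≡ 6 (mod 29)
8^4 ≡ 7 (mod 29)
8^8 ≡ 20 (mod 29)
8^14 = 8^(8+4+2) ≡ 28 (mod 29).
Result is 28 ≡ −1, so (8/29) = −1.

-1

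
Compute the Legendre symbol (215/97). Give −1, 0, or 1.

First reduce: 215 ≡ 21 (mod 97).
Reciprocity: 21 ≡ 1 and 97 ≡ 1 (mod 4), so (21/97) = +(97/21).
Reduce top mod 21: now compute (13/21).
Reciprocity: 13 ≡ 1 and 21 ≡ 1 (mod 4), so (13/21) = +(21/13).
Reduce top mod 13: now compute (8/13).
Pull out 2^3: since 13 ≡ 5 (mod 8), (2/13) = -1, so (2/13)^3 = -1.
Reached (1/13) = 1. Collecting the sign flips along the way, the symbol is -1.

-1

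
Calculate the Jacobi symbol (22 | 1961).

1

Pull out 2: since 1961 ≡ 1 (mod 8), (2/1961) = +1.
Reciprocity: 11 ≡ 3 and 1961 ≡ 1 (mod 4), so (11/1961) = +(1961/11).
Reduce top mod 11: now compute (3/11).
Reciprocity: 3 ≡ 3 and 11 ≡ 3 (mod 4), so (3/11) = −(11/3).
Reduce top mod 3: now compute (2/3).
Pull out 2: since 3 ≡ 3 (mod 8), (2/3) = -1.
Reached (1/3) = 1. Collecting the sign flips along the way, the symbol is +1.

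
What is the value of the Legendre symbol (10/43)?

1

Pull out 2: since 43 ≡ 3 (mod 8), (2/43) = -1.
Reciprocity: 5 ≡ 1 and 43 ≡ 3 (mod 4), so (5/43) = +(43/5).
Reduce top mod 5: now compute (3/5).
Reciprocity: 3 ≡ 3 and 5 ≡ 1 (mod 4), so (3/5) = +(5/3).
Reduce top mod 3: now compute (2/3).
Pull out 2: since 3 ≡ 3 (mod 8), (2/3) = -1.
Reached (1/3) = 1. Collecting the sign flips along the way, the symbol is +1.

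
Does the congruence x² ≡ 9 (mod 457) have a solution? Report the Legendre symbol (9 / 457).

1

Reciprocity: 9 ≡ 1 and 457 ≡ 1 (mod 4), so (9/457) = +(457/9).
Reduce top mod 9: now compute (7/9).
Reciprocity: 7 ≡ 3 and 9 ≡ 1 (mod 4), so (7/9) = +(9/7).
Reduce top mod 7: now compute (2/7).
Pull out 2: since 7 ≡ 7 (mod 8), (2/7) = +1.
Reached (1/7) = 1. Collecting the sign flips along the way, the symbol is +1.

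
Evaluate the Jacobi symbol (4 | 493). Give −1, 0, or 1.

1

Pull out 2^2: since 493 ≡ 5 (mod 8), (2/493) = -1, so (2/493)^2 = +1.
Reached (1/493) = 1. Collecting the sign flips along the way, the symbol is +1.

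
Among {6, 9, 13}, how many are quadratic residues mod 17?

2

(6/17) = -1 → non-residue.
(9/17) = +1 → QR.
(13/17) = +1 → QR.
Total quadratic residues among the 3: 2.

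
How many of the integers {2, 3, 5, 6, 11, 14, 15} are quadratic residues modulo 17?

(2/17) = +1 → QR.
(3/17) = -1 → non-residue.
(5/17) = -1 → non-residue.
(6/17) = -1 → non-residue.
(11/17) = -1 → non-residue.
(14/17) = -1 → non-residue.
(15/17) = +1 → QR.
Total quadratic residues among the 7: 2.

2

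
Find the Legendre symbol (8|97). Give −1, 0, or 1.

1

Euler's criterion: (8/97) ≡ 8^48 (mod 97).
8^2 ≡ 64 (mod 97)
8^4 ≡ 22 (mod 97)
8^8 ≡ 96 (mod 97)
8^16 ≡ 1 (mod 97)
8^32 ≡ 1 (mod 97)
8^48 = 8^(32+16) ≡ 1 (mod 97).
Result is 1, so (8/97) = 1.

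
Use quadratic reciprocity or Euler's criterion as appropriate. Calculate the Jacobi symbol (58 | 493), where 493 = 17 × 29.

0

Pull out 2: since 493 ≡ 5 (mod 8), (2/493) = -1.
Reciprocity: 29 ≡ 1 and 493 ≡ 1 (mod 4), so (29/493) = +(493/29).
Reduce top mod 29: now compute (0/29).
Top reduces to 0: gcd > 1, so the symbol is 0.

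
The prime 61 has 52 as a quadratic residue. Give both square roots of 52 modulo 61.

61 ≡ 1 (mod 4), so we find a root by search.
Trying successive values, 28² = 784 ≡ 52 (mod 61). The other root is 61 − 28 = 33.

28, 33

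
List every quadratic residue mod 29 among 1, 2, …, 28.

Square k = 1,…,14 (k and 29−k give the same square):
1²=1, 2²=4, 3²=9, 4²=16, 5²=25, 6²≡7, 7²≡20, 8²≡6, 9²≡23, 10²≡13, 11²≡5, 12²≡28, 13²≡24, 14²≡22 (mod 29).
So the quadratic residues mod 29 are {1, 4, 5, 6, 7, 9, 13, 16, 20, 22, 23, 24, 25, 28}.

1 4 5 6 7 9 13 16 20 22 23 24 25 28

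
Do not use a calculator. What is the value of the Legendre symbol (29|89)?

-1

Euler's criterion: (29/89) ≡ 29^44 (mod 89).
29^2 ≡ 40 (mod 89)
29^4 ≡ 87 (mod 89)
29^8 ≡ 4 (mod 89)
29^16 ≡ 16 (mod 89)
29^32 ≡ 78 (mod 89)
29^44 = 29^(32+8+4) ≡ 88 (mod 89).
Result is 88 ≡ −1, so (29/89) = −1.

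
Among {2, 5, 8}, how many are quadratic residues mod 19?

(2/19) = -1 → non-residue.
(5/19) = +1 → QR.
(8/19) = -1 → non-residue.
Total quadratic residues among the 3: 1.

1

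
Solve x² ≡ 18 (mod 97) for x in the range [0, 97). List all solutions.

42, 55

97 ≡ 1 (mod 4), so we find a root by search.
Trying successive values, 42² = 1764 ≡ 18 (mod 97). The other root is 97 − 42 = 55.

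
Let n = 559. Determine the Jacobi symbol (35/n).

1

Reciprocity: 35 ≡ 3 and 559 ≡ 3 (mod 4), so (35/559) = −(559/35).
Reduce top mod 35: now compute (34/35).
Pull out 2: since 35 ≡ 3 (mod 8), (2/35) = -1.
Reciprocity: 17 ≡ 1 and 35 ≡ 3 (mod 4), so (17/35) = +(35/17).
Reduce top mod 17: now compute (1/17).
Reached (1/17) = 1. Collecting the sign flips along the way, the symbol is +1.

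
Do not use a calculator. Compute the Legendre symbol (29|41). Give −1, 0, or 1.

Reciprocity: 29 ≡ 1 and 41 ≡ 1 (mod 4), so (29/41) = +(41/29).
Reduce top mod 29: now compute (12/29).
Pull out 2^2: since 29 ≡ 5 (mod 8), (2/29) = -1, so (2/29)^2 = +1.
Reciprocity: 3 ≡ 3 and 29 ≡ 1 (mod 4), so (3/29) = +(29/3).
Reduce top mod 3: now compute (2/3).
Pull out 2: since 3 ≡ 3 (mod 8), (2/3) = -1.
Reached (1/3) = 1. Collecting the sign flips along the way, the symbol is -1.

-1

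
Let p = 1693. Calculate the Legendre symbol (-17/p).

First reduce: -17 ≡ 1676 (mod 1693).
Pull out 2^2: since 1693 ≡ 5 (mod 8), (2/1693) = -1, so (2/1693)^2 = +1.
Reciprocity: 419 ≡ 3 and 1693 ≡ 1 (mod 4), so (419/1693) = +(1693/419).
Reduce top mod 419: now compute (17/419).
Reciprocity: 17 ≡ 1 and 419 ≡ 3 (mod 4), so (17/419) = +(419/17).
Reduce top mod 17: now compute (11/17).
Reciprocity: 11 ≡ 3 and 17 ≡ 1 (mod 4), so (11/17) = +(17/11).
Reduce top mod 11: now compute (6/11).
Pull out 2: since 11 ≡ 3 (mod 8), (2/11) = -1.
Reciprocity: 3 ≡ 3 and 11 ≡ 3 (mod 4), so (3/11) = −(11/3).
Reduce top mod 3: now compute (2/3).
Pull out 2: since 3 ≡ 3 (mod 8), (2/3) = -1.
Reached (1/3) = 1. Collecting the sign flips along the way, the symbol is -1.

-1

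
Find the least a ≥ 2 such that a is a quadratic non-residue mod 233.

(2/233) = +1, so 2 is a residue.
(3/233) = −1, so 3 is the smallest positive non-residue mod 233.

3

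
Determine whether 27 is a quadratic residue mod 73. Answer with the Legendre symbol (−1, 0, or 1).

1

Euler's criterion: (27/73) ≡ 27^36 (mod 73).
27^2 ≡ 72 (mod 73)
27^4 ≡ 1 (mod 73)
27^8 ≡ 1 (mod 73)
27^16 ≡ 1 (mod 73)
27^32 ≡ 1 (mod 73)
27^36 = 27^(32+4) ≡ 1 (mod 73).
Result is 1, so (27/73) = 1.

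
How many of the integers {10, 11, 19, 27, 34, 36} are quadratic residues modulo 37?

5

(10/37) = +1 → QR.
(11/37) = +1 → QR.
(19/37) = -1 → non-residue.
(27/37) = +1 → QR.
(34/37) = +1 → QR.
(36/37) = +1 → QR.
Total quadratic residues among the 6: 5.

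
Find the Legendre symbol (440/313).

-1

Euler's criterion: (440/313) ≡ 127^156 (mod 313).
127^2 ≡ 166 (mod 313)
127^4 ≡ 12 (mod 313)
127^8 ≡ 144 (mod 313)
127^16 ≡ 78 (mod 313)
127^32 ≡ 137 (mod 313)
127^64 ≡ 302 (mod 313)
127^128 ≡ 121 (mod 313)
127^156 = 127^(128+16+8+4) ≡ 312 (mod 313).
Result is 312 ≡ −1, so (440/313) = −1.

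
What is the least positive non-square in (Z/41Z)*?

3

(2/41) = +1, so 2 is a residue.
(3/41) = −1, so 3 is the smallest positive non-residue mod 41.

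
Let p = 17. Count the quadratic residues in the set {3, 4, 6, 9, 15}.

3

(3/17) = -1 → non-residue.
(4/17) = +1 → QR.
(6/17) = -1 → non-residue.
(9/17) = +1 → QR.
(15/17) = +1 → QR.
Total quadratic residues among the 5: 3.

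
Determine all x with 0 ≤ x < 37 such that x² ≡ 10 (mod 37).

11, 26

37 ≡ 1 (mod 4), so we find a root by search.
Trying successive values, 11² = 121 ≡ 10 (mod 37). The other root is 37 − 11 = 26.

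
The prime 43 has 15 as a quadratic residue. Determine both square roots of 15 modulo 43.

12, 31

Since 43 ≡ 3 (mod 4), a square root of 15 is 15^((43+1)/4) = 15^11 mod 43.
Repeated squaring: 15^2≡10, 15^4≡14, 15^8≡24 (mod 43).
15^11 = 15^(8+2+1) ≡ 31 (mod 43).
Check: 31² = 961 ≡ 15 (mod 43). The two roots are 12 and 31.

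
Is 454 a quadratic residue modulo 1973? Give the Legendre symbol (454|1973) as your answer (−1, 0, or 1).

1

Pull out 2: since 1973 ≡ 5 (mod 8), (2/1973) = -1.
Reciprocity: 227 ≡ 3 and 1973 ≡ 1 (mod 4), so (227/1973) = +(1973/227).
Reduce top mod 227: now compute (157/227).
Reciprocity: 157 ≡ 1 and 227 ≡ 3 (mod 4), so (157/227) = +(227/157).
Reduce top mod 157: now compute (70/157).
Pull out 2: since 157 ≡ 5 (mod 8), (2/157) = -1.
Reciprocity: 35 ≡ 3 and 157 ≡ 1 (mod 4), so (35/157) = +(157/35).
Reduce top mod 35: now compute (17/35).
Reciprocity: 17 ≡ 1 and 35 ≡ 3 (mod 4), so (17/35) = +(35/17).
Reduce top mod 17: now compute (1/17).
Reached (1/17) = 1. Collecting the sign flips along the way, the symbol is +1.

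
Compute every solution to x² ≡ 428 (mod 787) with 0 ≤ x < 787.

Since 787 ≡ 3 (mod 4), a square root of 428 is 428^((787+1)/4) = 428^197 mod 787.
Repeated squaring: 428^2≡600, 428^4≡341, 428^8≡592, 428^16≡249, 428^32≡615, 428^64≡465, 428^128≡587 (mod 787).
428^197 = 428^(128+64+4+1) ≡ 705 (mod 787).
Check: 705² = 497025 ≡ 428 (mod 787). The two roots are 82 and 705.

82, 705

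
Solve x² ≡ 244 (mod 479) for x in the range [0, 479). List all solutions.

Since 479 ≡ 3 (mod 4), a square root of 244 is 244^((479+1)/4) = 244^120 mod 479.
Repeated squaring: 244^2≡140, 244^4≡440, 244^8≡84, 244^16≡350, 244^32≡355, 244^64≡48 (mod 479).
244^120 = 244^(64+32+16+8) ≡ 438 (mod 479).
Check: 438² = 191844 ≡ 244 (mod 479). The two roots are 41 and 438.

41, 438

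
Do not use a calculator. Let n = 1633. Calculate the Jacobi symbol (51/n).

1

Reciprocity: 51 ≡ 3 and 1633 ≡ 1 (mod 4), so (51/1633) = +(1633/51).
Reduce top mod 51: now compute (1/51).
Reached (1/51) = 1. Collecting the sign flips along the way, the symbol is +1.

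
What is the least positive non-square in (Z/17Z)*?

(2/17) = +1, so 2 is a residue.
(3/17) = −1, so 3 is the smallest positive non-residue mod 17.

3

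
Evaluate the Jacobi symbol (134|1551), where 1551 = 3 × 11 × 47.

-1

Pull out 2: since 1551 ≡ 7 (mod 8), (2/1551) = +1.
Reciprocity: 67 ≡ 3 and 1551 ≡ 3 (mod 4), so (67/1551) = −(1551/67).
Reduce top mod 67: now compute (10/67).
Pull out 2: since 67 ≡ 3 (mod 8), (2/67) = -1.
Reciprocity: 5 ≡ 1 and 67 ≡ 3 (mod 4), so (5/67) = +(67/5).
Reduce top mod 5: now compute (2/5).
Pull out 2: since 5 ≡ 5 (mod 8), (2/5) = -1.
Reached (1/5) = 1. Collecting the sign flips along the way, the symbol is -1.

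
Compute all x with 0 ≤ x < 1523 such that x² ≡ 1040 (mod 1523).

357, 1166

Since 1523 ≡ 3 (mod 4), a square root of 1040 is 1040^((1523+1)/4) = 1040^381 mod 1523.
Repeated squaring: 1040^2≡270, 1040^4≡1319, 1040^8≡495, 1040^16≡1345, 1040^32≡1224, 1040^64≡1067, 1040^128≡808, 1040^256≡1020 (mod 1523).
1040^381 = 1040^(256+64+32+16+8+4+1) ≡ 357 (mod 1523).
Check: 357² = 127449 ≡ 1040 (mod 1523). The two roots are 357 and 1166.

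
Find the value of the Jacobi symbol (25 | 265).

0

Reciprocity: 25 ≡ 1 and 265 ≡ 1 (mod 4), so (25/265) = +(265/25).
Reduce top mod 25: now compute (15/25).
Reciprocity: 15 ≡ 3 and 25 ≡ 1 (mod 4), so (15/25) = +(25/15).
Reduce top mod 15: now compute (10/15).
Pull out 2: since 15 ≡ 7 (mod 8), (2/15) = +1.
Reciprocity: 5 ≡ 1 and 15 ≡ 3 (mod 4), so (5/15) = +(15/5).
Reduce top mod 5: now compute (0/5).
Top reduces to 0: gcd > 1, so the symbol is 0.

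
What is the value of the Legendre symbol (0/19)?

Top reduces to 0: gcd > 1, so the symbol is 0.

0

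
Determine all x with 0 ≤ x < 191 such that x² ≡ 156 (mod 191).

27, 164

Since 191 ≡ 3 (mod 4), a square root of 156 is 156^((191+1)/4) = 156^48 mod 191.
Repeated squaring: 156^2≡79, 156^4≡129, 156^8≡24, 156^16≡3, 156^32≡9 (mod 191).
156^48 = 156^(32+16) ≡ 27 (mod 191).
Check: 27² = 729 ≡ 156 (mod 191). The two roots are 27 and 164.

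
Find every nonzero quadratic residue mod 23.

Square k = 1,…,11 (k and 23−k give the same square):
1²=1, 2²=4, 3²=9, 4²=16, 5²≡2, 6²≡13, 7²≡3, 8²≡18, 9²≡12, 10²≡8, 11²≡6 (mod 23).
So the quadratic residues mod 23 are {1, 2, 3, 4, 6, 8, 9, 12, 13, 16, 18}.

1,2,3,4,6,8,9,12,13,16,18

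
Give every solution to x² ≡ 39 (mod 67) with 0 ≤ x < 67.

Since 67 ≡ 3 (mod 4), a square root of 39 is 39^((67+1)/4) = 39^17 mod 67.
Repeated squaring: 39^2≡47, 39^4≡65, 39^8≡4, 39^16≡16 (mod 67).
39^17 = 39^(16+1) ≡ 21 (mod 67).
Check: 21² = 441 ≡ 39 (mod 67). The two roots are 21 and 46.

21, 46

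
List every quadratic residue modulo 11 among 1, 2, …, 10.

Square k = 1,…,5 (k and 11−k give the same square):
1²=1, 2²=4, 3²=9, 4²≡5, 5²≡3 (mod 11).
So the quadratic residues mod 11 are {1, 3, 4, 5, 9}.

1, 3, 4, 5, 9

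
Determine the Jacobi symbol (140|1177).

-1

Pull out 2^2: since 1177 ≡ 1 (mod 8), (2/1177) = +1, so (2/1177)^2 = +1.
Reciprocity: 35 ≡ 3 and 1177 ≡ 1 (mod 4), so (35/1177) = +(1177/35).
Reduce top mod 35: now compute (22/35).
Pull out 2: since 35 ≡ 3 (mod 8), (2/35) = -1.
Reciprocity: 11 ≡ 3 and 35 ≡ 3 (mod 4), so (11/35) = −(35/11).
Reduce top mod 11: now compute (2/11).
Pull out 2: since 11 ≡ 3 (mod 8), (2/11) = -1.
Reached (1/11) = 1. Collecting the sign flips along the way, the symbol is -1.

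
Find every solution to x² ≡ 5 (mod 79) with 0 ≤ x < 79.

Since 79 ≡ 3 (mod 4), a square root of 5 is 5^((79+1)/4) = 5^20 mod 79.
Repeated squaring: 5^2≡25, 5^4≡72, 5^8≡49, 5^16≡31 (mod 79).
5^20 = 5^(16+4) ≡ 20 (mod 79).
Check: 20² = 400 ≡ 5 (mod 79). The two roots are 20 and 59.

20, 59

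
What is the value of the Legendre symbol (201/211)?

Euler's criterion: (201/211) ≡ 201^105 (mod 211).
201^2 ≡ 100 (mod 211)
201^4 ≡ 83 (mod 211)
201^8 ≡ 137 (mod 211)
201^16 ≡ 201 (mod 211)
201^32 ≡ 100 (mod 211)
201^64 ≡ 83 (mod 211)
201^105 = 201^(64+32+8+1) ≡ 1 (mod 211).
Result is 1, so (201/211) = 1.

1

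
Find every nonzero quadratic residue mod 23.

1,2,3,4,6,8,9,12,13,16,18

Square k = 1,…,11 (k and 23−k give the same square):
1²=1, 2²=4, 3²=9, 4²=16, 5²≡2, 6²≡13, 7²≡3, 8²≡18, 9²≡12, 10²≡8, 11²≡6 (mod 23).
So the quadratic residues mod 23 are {1, 2, 3, 4, 6, 8, 9, 12, 13, 16, 18}.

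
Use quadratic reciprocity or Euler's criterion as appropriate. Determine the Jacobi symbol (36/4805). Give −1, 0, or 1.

1

Pull out 2^2: since 4805 ≡ 5 (mod 8), (2/4805) = -1, so (2/4805)^2 = +1.
Reciprocity: 9 ≡ 1 and 4805 ≡ 1 (mod 4), so (9/4805) = +(4805/9).
Reduce top mod 9: now compute (8/9).
Pull out 2^3: since 9 ≡ 1 (mod 8), (2/9) = +1, so (2/9)^3 = +1.
Reached (1/9) = 1. Collecting the sign flips along the way, the symbol is +1.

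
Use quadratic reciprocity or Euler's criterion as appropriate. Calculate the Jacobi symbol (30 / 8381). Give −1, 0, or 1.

Pull out 2: since 8381 ≡ 5 (mod 8), (2/8381) = -1.
Reciprocity: 15 ≡ 3 and 8381 ≡ 1 (mod 4), so (15/8381) = +(8381/15).
Reduce top mod 15: now compute (11/15).
Reciprocity: 11 ≡ 3 and 15 ≡ 3 (mod 4), so (11/15) = −(15/11).
Reduce top mod 11: now compute (4/11).
Pull out 2^2: since 11 ≡ 3 (mod 8), (2/11) = -1, so (2/11)^2 = +1.
Reached (1/11) = 1. Collecting the sign flips along the way, the symbol is +1.

1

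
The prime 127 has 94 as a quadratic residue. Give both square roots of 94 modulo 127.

Since 127 ≡ 3 (mod 4), a square root of 94 is 94^((127+1)/4) = 94^32 mod 127.
Repeated squaring: 94^2≡73, 94^4≡122, 94^8≡25, 94^16≡117, 94^32≡100 (mod 127).
94^32 = 94^(32) ≡ 100 (mod 127).
Check: 100² = 10000 ≡ 94 (mod 127). The two roots are 27 and 100.

27, 100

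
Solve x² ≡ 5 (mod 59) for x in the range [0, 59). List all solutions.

8, 51

Since 59 ≡ 3 (mod 4), a square root of 5 is 5^((59+1)/4) = 5^15 mod 59.
Repeated squaring: 5^2≡25, 5^4≡35, 5^8≡45 (mod 59).
5^15 = 5^(8+4+2+1) ≡ 51 (mod 59).
Check: 51² = 2601 ≡ 5 (mod 59). The two roots are 8 and 51.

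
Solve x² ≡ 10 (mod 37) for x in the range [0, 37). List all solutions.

37 ≡ 1 (mod 4), so we find a root by search.
Trying successive values, 11² = 121 ≡ 10 (mod 37). The other root is 37 − 11 = 26.

11, 26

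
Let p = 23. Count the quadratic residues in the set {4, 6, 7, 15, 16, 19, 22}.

(4/23) = +1 → QR.
(6/23) = +1 → QR.
(7/23) = -1 → non-residue.
(15/23) = -1 → non-residue.
(16/23) = +1 → QR.
(19/23) = -1 → non-residue.
(22/23) = -1 → non-residue.
Total quadratic residues among the 7: 3.

3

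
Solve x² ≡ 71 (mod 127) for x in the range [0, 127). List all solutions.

43, 84

Since 127 ≡ 3 (mod 4), a square root of 71 is 71^((127+1)/4) = 71^32 mod 127.
Repeated squaring: 71^2≡88, 71^4≡124, 71^8≡9, 71^16≡81, 71^32≡84 (mod 127).
71^32 = 71^(32) ≡ 84 (mod 127).
Check: 84² = 7056 ≡ 71 (mod 127). The two roots are 43 and 84.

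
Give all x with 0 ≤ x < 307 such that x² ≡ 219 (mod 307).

126, 181

Since 307 ≡ 3 (mod 4), a square root of 219 is 219^((307+1)/4) = 219^77 mod 307.
Repeated squaring: 219^2≡69, 219^4≡156, 219^8≡83, 219^16≡135, 219^32≡112, 219^64≡264 (mod 307).
219^77 = 219^(64+8+4+1) ≡ 181 (mod 307).
Check: 181² = 32761 ≡ 219 (mod 307). The two roots are 126 and 181.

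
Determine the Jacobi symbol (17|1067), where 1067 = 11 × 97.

1

Reciprocity: 17 ≡ 1 and 1067 ≡ 3 (mod 4), so (17/1067) = +(1067/17).
Reduce top mod 17: now compute (13/17).
Reciprocity: 13 ≡ 1 and 17 ≡ 1 (mod 4), so (13/17) = +(17/13).
Reduce top mod 13: now compute (4/13).
Pull out 2^2: since 13 ≡ 5 (mod 8), (2/13) = -1, so (2/13)^2 = +1.
Reached (1/13) = 1. Collecting the sign flips along the way, the symbol is +1.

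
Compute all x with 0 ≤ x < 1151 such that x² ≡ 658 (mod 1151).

291, 860

Since 1151 ≡ 3 (mod 4), a square root of 658 is 658^((1151+1)/4) = 658^288 mod 1151.
Repeated squaring: 658^2≡188, 658^4≡814, 658^8≡771, 658^16≡525, 658^32≡536, 658^64≡697, 658^128≡87, 658^256≡663 (mod 1151).
658^288 = 658^(256+32) ≡ 860 (mod 1151).
Check: 860² = 739600 ≡ 658 (mod 1151). The two roots are 291 and 860.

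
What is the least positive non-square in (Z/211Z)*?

2

(2/211) = −1, so 2 is the smallest positive non-residue mod 211.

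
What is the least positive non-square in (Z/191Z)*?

(2/191) = +1, so 2 is a residue.
(3/191) = +1, so 3 is a residue.
(4/191) = +1, so 4 is a residue.
(5/191) = +1, so 5 is a residue.
(6/191) = +1, so 6 is a residue.
(7/191) = −1, so 7 is the smallest positive non-residue mod 191.

7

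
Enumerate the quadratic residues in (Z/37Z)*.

1 3 4 7 9 10 11 12 16 21 25 26 27 28 30 33 34 36

Square k = 1,…,18 (k and 37−k give the same square):
1²=1, 2²=4, 3²=9, 4²=16, 5²=25, 6²=36, 7²≡12, 8²≡27, 9²≡7, 10²≡26, 11²≡10, 12²≡33, 13²≡21, 14²≡11, 15²≡3, 16²≡34, 17²≡30, 18²≡28 (mod 37).
So the quadratic residues mod 37 are {1, 3, 4, 7, 9, 10, 11, 12, 16, 21, 25, 26, 27, 28, 30, 33, 34, 36}.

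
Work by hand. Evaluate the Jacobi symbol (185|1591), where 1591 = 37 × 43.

0

Reciprocity: 185 ≡ 1 and 1591 ≡ 3 (mod 4), so (185/1591) = +(1591/185).
Reduce top mod 185: now compute (111/185).
Reciprocity: 111 ≡ 3 and 185 ≡ 1 (mod 4), so (111/185) = +(185/111).
Reduce top mod 111: now compute (74/111).
Pull out 2: since 111 ≡ 7 (mod 8), (2/111) = +1.
Reciprocity: 37 ≡ 1 and 111 ≡ 3 (mod 4), so (37/111) = +(111/37).
Reduce top mod 37: now compute (0/37).
Top reduces to 0: gcd > 1, so the symbol is 0.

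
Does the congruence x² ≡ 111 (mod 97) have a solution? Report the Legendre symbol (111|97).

First reduce: 111 ≡ 14 (mod 97).
Pull out 2: since 97 ≡ 1 (mod 8), (2/97) = +1.
Reciprocity: 7 ≡ 3 and 97 ≡ 1 (mod 4), so (7/97) = +(97/7).
Reduce top mod 7: now compute (6/7).
Pull out 2: since 7 ≡ 7 (mod 8), (2/7) = +1.
Reciprocity: 3 ≡ 3 and 7 ≡ 3 (mod 4), so (3/7) = −(7/3).
Reduce top mod 3: now compute (1/3).
Reached (1/3) = 1. Collecting the sign flips along the way, the symbol is -1.

-1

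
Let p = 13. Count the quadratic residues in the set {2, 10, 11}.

(2/13) = -1 → non-residue.
(10/13) = +1 → QR.
(11/13) = -1 → non-residue.
Total quadratic residues among the 3: 1.

1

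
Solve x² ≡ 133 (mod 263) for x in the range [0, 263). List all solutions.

Since 263 ≡ 3 (mod 4), a square root of 133 is 133^((263+1)/4) = 133^66 mod 263.
Repeated squaring: 133^2≡68, 133^4≡153, 133^8≡2, 133^16≡4, 133^32≡16, 133^64≡256 (mod 263).
133^66 = 133^(64+2) ≡ 50 (mod 263).
Check: 50² = 2500 ≡ 133 (mod 263). The two roots are 50 and 213.

50, 213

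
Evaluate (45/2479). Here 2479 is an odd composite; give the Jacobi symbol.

Reciprocity: 45 ≡ 1 and 2479 ≡ 3 (mod 4), so (45/2479) = +(2479/45).
Reduce top mod 45: now compute (4/45).
Pull out 2^2: since 45 ≡ 5 (mod 8), (2/45) = -1, so (2/45)^2 = +1.
Reached (1/45) = 1. Collecting the sign flips along the way, the symbol is +1.

1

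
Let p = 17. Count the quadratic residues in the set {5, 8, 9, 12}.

(5/17) = -1 → non-residue.
(8/17) = +1 → QR.
(9/17) = +1 → QR.
(12/17) = -1 → non-residue.
Total quadratic residues among the 4: 2.

2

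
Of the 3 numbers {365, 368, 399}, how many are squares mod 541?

2

(365/541) = -1 → non-residue.
(368/541) = +1 → QR.
(399/541) = +1 → QR.
Total quadratic residues among the 3: 2.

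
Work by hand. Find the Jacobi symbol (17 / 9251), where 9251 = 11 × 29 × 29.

Reciprocity: 17 ≡ 1 and 9251 ≡ 3 (mod 4), so (17/9251) = +(9251/17).
Reduce top mod 17: now compute (3/17).
Reciprocity: 3 ≡ 3 and 17 ≡ 1 (mod 4), so (3/17) = +(17/3).
Reduce top mod 3: now compute (2/3).
Pull out 2: since 3 ≡ 3 (mod 8), (2/3) = -1.
Reached (1/3) = 1. Collecting the sign flips along the way, the symbol is -1.

-1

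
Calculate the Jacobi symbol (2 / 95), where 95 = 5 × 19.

Pull out 2: since 95 ≡ 7 (mod 8), (2/95) = +1.
Reached (1/95) = 1. Collecting the sign flips along the way, the symbol is +1.

1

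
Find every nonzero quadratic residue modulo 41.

1,2,4,5,8,9,10,16,18,20,21,23,25,31,32,33,36,37,39,40

Square k = 1,…,20 (k and 41−k give the same square):
1²=1, 2²=4, 3²=9, 4²=16, 5²=25, 6²=36, 7²≡8, 8²≡23, 9²≡40, 10²≡18, 11²≡39, 12²≡21, 13²≡5, 14²≡32, 15²≡20, 16²≡10, 17²≡2, 18²≡37, 19²≡33, 20²≡31 (mod 41).
So the quadratic residues mod 41 are {1, 2, 4, 5, 8, 9, 10, 16, 18, 20, 21, 23, 25, 31, 32, 33, 36, 37, 39, 40}.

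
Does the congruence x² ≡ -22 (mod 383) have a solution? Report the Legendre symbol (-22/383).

1

First reduce: -22 ≡ 361 (mod 383).
Reciprocity: 361 ≡ 1 and 383 ≡ 3 (mod 4), so (361/383) = +(383/361).
Reduce top mod 361: now compute (22/361).
Pull out 2: since 361 ≡ 1 (mod 8), (2/361) = +1.
Reciprocity: 11 ≡ 3 and 361 ≡ 1 (mod 4), so (11/361) = +(361/11).
Reduce top mod 11: now compute (9/11).
Reciprocity: 9 ≡ 1 and 11 ≡ 3 (mod 4), so (9/11) = +(11/9).
Reduce top mod 9: now compute (2/9).
Pull out 2: since 9 ≡ 1 (mod 8), (2/9) = +1.
Reached (1/9) = 1. Collecting the sign flips along the way, the symbol is +1.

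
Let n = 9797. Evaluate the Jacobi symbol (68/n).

-1

Pull out 2^2: since 9797 ≡ 5 (mod 8), (2/9797) = -1, so (2/9797)^2 = +1.
Reciprocity: 17 ≡ 1 and 9797 ≡ 1 (mod 4), so (17/9797) = +(9797/17).
Reduce top mod 17: now compute (5/17).
Reciprocity: 5 ≡ 1 and 17 ≡ 1 (mod 4), so (5/17) = +(17/5).
Reduce top mod 5: now compute (2/5).
Pull out 2: since 5 ≡ 5 (mod 8), (2/5) = -1.
Reached (1/5) = 1. Collecting the sign flips along the way, the symbol is -1.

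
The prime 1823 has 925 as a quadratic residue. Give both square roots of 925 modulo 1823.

151, 1672

Since 1823 ≡ 3 (mod 4), a square root of 925 is 925^((1823+1)/4) = 925^456 mod 1823.
Repeated squaring: 925^2≡638, 925^4≡515, 925^8≡890, 925^16≡918, 925^32≡498, 925^64≡76, 925^128≡307, 925^256≡1276 (mod 1823).
925^456 = 925^(256+128+64+8) ≡ 1672 (mod 1823).
Check: 1672² = 2795584 ≡ 925 (mod 1823). The two roots are 151 and 1672.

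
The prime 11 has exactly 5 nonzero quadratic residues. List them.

Square k = 1,…,5 (k and 11−k give the same square):
1²=1, 2²=4, 3²=9, 4²≡5, 5²≡3 (mod 11).
So the quadratic residues mod 11 are {1, 3, 4, 5, 9}.

1,3,4,5,9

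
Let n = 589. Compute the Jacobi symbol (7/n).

1

Reciprocity: 7 ≡ 3 and 589 ≡ 1 (mod 4), so (7/589) = +(589/7).
Reduce top mod 7: now compute (1/7).
Reached (1/7) = 1. Collecting the sign flips along the way, the symbol is +1.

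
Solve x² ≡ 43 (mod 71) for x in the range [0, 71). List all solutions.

16, 55

Since 71 ≡ 3 (mod 4), a square root of 43 is 43^((71+1)/4) = 43^18 mod 71.
Repeated squaring: 43^2≡3, 43^4≡9, 43^8≡10, 43^16≡29 (mod 71).
43^18 = 43^(16+2) ≡ 16 (mod 71).
Check: 16² = 256 ≡ 43 (mod 71). The two roots are 16 and 55.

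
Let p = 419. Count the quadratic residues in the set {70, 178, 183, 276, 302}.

(70/419) = -1 → non-residue.
(178/419) = +1 → QR.
(183/419) = -1 → non-residue.
(276/419) = +1 → QR.
(302/419) = -1 → non-residue.
Total quadratic residues among the 5: 2.

2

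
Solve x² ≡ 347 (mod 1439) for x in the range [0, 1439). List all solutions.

Since 1439 ≡ 3 (mod 4), a square root of 347 is 347^((1439+1)/4) = 347^360 mod 1439.
Repeated squaring: 347^2≡972, 347^4≡800, 347^8≡1084, 347^16≡832, 347^32≡65, 347^64≡1347, 347^128≡1269, 347^256≡120 (mod 1439).
347^360 = 347^(256+64+32+8) ≡ 391 (mod 1439).
Check: 391² = 152881 ≡ 347 (mod 1439). The two roots are 391 and 1048.

391, 1048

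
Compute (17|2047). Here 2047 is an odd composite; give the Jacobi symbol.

Reciprocity: 17 ≡ 1 and 2047 ≡ 3 (mod 4), so (17/2047) = +(2047/17).
Reduce top mod 17: now compute (7/17).
Reciprocity: 7 ≡ 3 and 17 ≡ 1 (mod 4), so (7/17) = +(17/7).
Reduce top mod 7: now compute (3/7).
Reciprocity: 3 ≡ 3 and 7 ≡ 3 (mod 4), so (3/7) = −(7/3).
Reduce top mod 3: now compute (1/3).
Reached (1/3) = 1. Collecting the sign flips along the way, the symbol is -1.

-1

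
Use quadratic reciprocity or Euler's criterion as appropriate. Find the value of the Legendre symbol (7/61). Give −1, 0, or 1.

-1

Reciprocity: 7 ≡ 3 and 61 ≡ 1 (mod 4), so (7/61) = +(61/7).
Reduce top mod 7: now compute (5/7).
Reciprocity: 5 ≡ 1 and 7 ≡ 3 (mod 4), so (5/7) = +(7/5).
Reduce top mod 5: now compute (2/5).
Pull out 2: since 5 ≡ 5 (mod 8), (2/5) = -1.
Reached (1/5) = 1. Collecting the sign flips along the way, the symbol is -1.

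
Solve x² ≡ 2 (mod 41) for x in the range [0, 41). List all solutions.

17, 24

41 ≡ 1 (mod 4), so we find a root by search.
Trying successive values, 17² = 289 ≡ 2 (mod 41). The other root is 41 − 17 = 24.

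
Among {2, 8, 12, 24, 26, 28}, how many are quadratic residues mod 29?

2

(2/29) = -1 → non-residue.
(8/29) = -1 → non-residue.
(12/29) = -1 → non-residue.
(24/29) = +1 → QR.
(26/29) = -1 → non-residue.
(28/29) = +1 → QR.
Total quadratic residues among the 6: 2.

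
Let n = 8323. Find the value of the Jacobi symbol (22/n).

-1

Pull out 2: since 8323 ≡ 3 (mod 8), (2/8323) = -1.
Reciprocity: 11 ≡ 3 and 8323 ≡ 3 (mod 4), so (11/8323) = −(8323/11).
Reduce top mod 11: now compute (7/11).
Reciprocity: 7 ≡ 3 and 11 ≡ 3 (mod 4), so (7/11) = −(11/7).
Reduce top mod 7: now compute (4/7).
Pull out 2^2: since 7 ≡ 7 (mod 8), (2/7) = +1, so (2/7)^2 = +1.
Reached (1/7) = 1. Collecting the sign flips along the way, the symbol is -1.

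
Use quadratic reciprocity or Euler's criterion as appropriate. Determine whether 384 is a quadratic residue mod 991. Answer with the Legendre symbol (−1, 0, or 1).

-1

Euler's criterion: (384/991) ≡ 384^495 (mod 991).
384^2 ≡ 788 (mod 991)
384^4 ≡ 578 (mod 991)
384^8 ≡ 117 (mod 991)
384^16 ≡ 806 (mod 991)
384^32 ≡ 531 (mod 991)
384^64 ≡ 517 (mod 991)
384^128 ≡ 710 (mod 991)
384^256 ≡ 672 (mod 991)
384^495 = 384^(256+128+64+32+8+4+2+1) ≡ 990 (mod 991).
Result is 990 ≡ −1, so (384/991) = −1.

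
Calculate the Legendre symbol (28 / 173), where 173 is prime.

-1

Pull out 2^2: since 173 ≡ 5 (mod 8), (2/173) = -1, so (2/173)^2 = +1.
Reciprocity: 7 ≡ 3 and 173 ≡ 1 (mod 4), so (7/173) = +(173/7).
Reduce top mod 7: now compute (5/7).
Reciprocity: 5 ≡ 1 and 7 ≡ 3 (mod 4), so (5/7) = +(7/5).
Reduce top mod 5: now compute (2/5).
Pull out 2: since 5 ≡ 5 (mod 8), (2/5) = -1.
Reached (1/5) = 1. Collecting the sign flips along the way, the symbol is -1.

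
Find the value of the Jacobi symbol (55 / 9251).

Reciprocity: 55 ≡ 3 and 9251 ≡ 3 (mod 4), so (55/9251) = −(9251/55).
Reduce top mod 55: now compute (11/55).
Reciprocity: 11 ≡ 3 and 55 ≡ 3 (mod 4), so (11/55) = −(55/11).
Reduce top mod 11: now compute (0/11).
Top reduces to 0: gcd > 1, so the symbol is 0.

0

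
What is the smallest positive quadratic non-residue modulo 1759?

(2/1759) = +1, so 2 is a residue.
(3/1759) = −1, so 3 is the smallest positive non-residue mod 1759.

3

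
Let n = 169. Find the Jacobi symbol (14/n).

1

Pull out 2: since 169 ≡ 1 (mod 8), (2/169) = +1.
Reciprocity: 7 ≡ 3 and 169 ≡ 1 (mod 4), so (7/169) = +(169/7).
Reduce top mod 7: now compute (1/7).
Reached (1/7) = 1. Collecting the sign flips along the way, the symbol is +1.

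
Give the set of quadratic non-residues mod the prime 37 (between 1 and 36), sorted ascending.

Square k = 1,…,18 (k and 37−k give the same square):
1²=1, 2²=4, 3²=9, 4²=16, 5²=25, 6²=36, 7²≡12, 8²≡27, 9²≡7, 10²≡26, 11²≡10, 12²≡33, 13²≡21, 14²≡11, 15²≡3, 16²≡34, 17²≡30, 18²≡28 (mod 37).
The residues are {1, 3, 4, 7, 9, 10, 11, 12, 16, 21, 25, 26, 27, 28, 30, 33, 34, 36}; the non-residues are the remaining 18 nonzero classes.

2 5 6 8 13 14 15 17 18 19 20 22 23 24 29 31 32 35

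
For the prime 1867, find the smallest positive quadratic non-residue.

(2/1867) = −1, so 2 is the smallest positive non-residue mod 1867.

2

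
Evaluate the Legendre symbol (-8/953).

First reduce: -8 ≡ 945 (mod 953).
Reciprocity: 945 ≡ 1 and 953 ≡ 1 (mod 4), so (945/953) = +(953/945).
Reduce top mod 945: now compute (8/945).
Pull out 2^3: since 945 ≡ 1 (mod 8), (2/945) = +1, so (2/945)^3 = +1.
Reached (1/945) = 1. Collecting the sign flips along the way, the symbol is +1.

1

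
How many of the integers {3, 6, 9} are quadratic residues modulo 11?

2

(3/11) = +1 → QR.
(6/11) = -1 → non-residue.
(9/11) = +1 → QR.
Total quadratic residues among the 3: 2.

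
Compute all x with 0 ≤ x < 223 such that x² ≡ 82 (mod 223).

Since 223 ≡ 3 (mod 4), a square root of 82 is 82^((223+1)/4) = 82^56 mod 223.
Repeated squaring: 82^2≡34, 82^4≡41, 82^8≡120, 82^16≡128, 82^32≡105 (mod 223).
82^56 = 82^(32+16+8) ≡ 64 (mod 223).
Check: 64² = 4096 ≡ 82 (mod 223). The two roots are 64 and 159.

64, 159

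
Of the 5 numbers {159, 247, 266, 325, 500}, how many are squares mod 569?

(159/569) = +1 → QR.
(247/569) = -1 → non-residue.
(266/569) = -1 → non-residue.
(325/569) = +1 → QR.
(500/569) = +1 → QR.
Total quadratic residues among the 5: 3.

3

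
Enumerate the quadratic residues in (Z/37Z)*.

Square k = 1,…,18 (k and 37−k give the same square):
1²=1, 2²=4, 3²=9, 4²=16, 5²=25, 6²=36, 7²≡12, 8²≡27, 9²≡7, 10²≡26, 11²≡10, 12²≡33, 13²≡21, 14²≡11, 15²≡3, 16²≡34, 17²≡30, 18²≡28 (mod 37).
So the quadratic residues mod 37 are {1, 3, 4, 7, 9, 10, 11, 12, 16, 21, 25, 26, 27, 28, 30, 33, 34, 36}.

1, 3, 4, 7, 9, 10, 11, 12, 16, 21, 25, 26, 27, 28, 30, 33, 34, 36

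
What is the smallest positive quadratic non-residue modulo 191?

(2/191) = +1, so 2 is a residue.
(3/191) = +1, so 3 is a residue.
(4/191) = +1, so 4 is a residue.
(5/191) = +1, so 5 is a residue.
(6/191) = +1, so 6 is a residue.
(7/191) = −1, so 7 is the smallest positive non-residue mod 191.

7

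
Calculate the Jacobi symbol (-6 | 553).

First reduce: -6 ≡ 547 (mod 553).
Reciprocity: 547 ≡ 3 and 553 ≡ 1 (mod 4), so (547/553) = +(553/547).
Reduce top mod 547: now compute (6/547).
Pull out 2: since 547 ≡ 3 (mod 8), (2/547) = -1.
Reciprocity: 3 ≡ 3 and 547 ≡ 3 (mod 4), so (3/547) = −(547/3).
Reduce top mod 3: now compute (1/3).
Reached (1/3) = 1. Collecting the sign flips along the way, the symbol is +1.

1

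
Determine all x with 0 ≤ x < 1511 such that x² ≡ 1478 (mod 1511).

424, 1087

Since 1511 ≡ 3 (mod 4), a square root of 1478 is 1478^((1511+1)/4) = 1478^378 mod 1511.
Repeated squaring: 1478^2≡1089, 1478^4≡1297, 1478^8≡466, 1478^16≡1083, 1478^32≡353, 1478^64≡707, 1478^128≡1219, 1478^256≡648 (mod 1511).
1478^378 = 1478^(256+64+32+16+8+2) ≡ 1087 (mod 1511).
Check: 1087² = 1181569 ≡ 1478 (mod 1511). The two roots are 424 and 1087.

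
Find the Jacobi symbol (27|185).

Reciprocity: 27 ≡ 3 and 185 ≡ 1 (mod 4), so (27/185) = +(185/27).
Reduce top mod 27: now compute (23/27).
Reciprocity: 23 ≡ 3 and 27 ≡ 3 (mod 4), so (23/27) = −(27/23).
Reduce top mod 23: now compute (4/23).
Pull out 2^2: since 23 ≡ 7 (mod 8), (2/23) = +1, so (2/23)^2 = +1.
Reached (1/23) = 1. Collecting the sign flips along the way, the symbol is -1.

-1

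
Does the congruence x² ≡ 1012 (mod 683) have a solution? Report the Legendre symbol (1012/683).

Euler's criterion: (1012/683) ≡ 329^341 (mod 683).
329^2 ≡ 327 (mod 683)
329^4 ≡ 381 (mod 683)
329^8 ≡ 365 (mod 683)
329^16 ≡ 40 (mod 683)
329^32 ≡ 234 (mod 683)
329^64 ≡ 116 (mod 683)
329^128 ≡ 479 (mod 683)
329^256 ≡ 636 (mod 683)
329^341 = 329^(256+64+16+4+1) ≡ 1 (mod 683).
Result is 1, so (1012/683) = 1.

1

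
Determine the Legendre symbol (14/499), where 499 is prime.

1

Pull out 2: since 499 ≡ 3 (mod 8), (2/499) = -1.
Reciprocity: 7 ≡ 3 and 499 ≡ 3 (mod 4), so (7/499) = −(499/7).
Reduce top mod 7: now compute (2/7).
Pull out 2: since 7 ≡ 7 (mod 8), (2/7) = +1.
Reached (1/7) = 1. Collecting the sign flips along the way, the symbol is +1.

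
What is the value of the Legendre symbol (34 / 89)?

1

Pull out 2: since 89 ≡ 1 (mod 8), (2/89) = +1.
Reciprocity: 17 ≡ 1 and 89 ≡ 1 (mod 4), so (17/89) = +(89/17).
Reduce top mod 17: now compute (4/17).
Pull out 2^2: since 17 ≡ 1 (mod 8), (2/17) = +1, so (2/17)^2 = +1.
Reached (1/17) = 1. Collecting the sign flips along the way, the symbol is +1.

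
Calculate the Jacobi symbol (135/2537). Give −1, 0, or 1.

Reciprocity: 135 ≡ 3 and 2537 ≡ 1 (mod 4), so (135/2537) = +(2537/135).
Reduce top mod 135: now compute (107/135).
Reciprocity: 107 ≡ 3 and 135 ≡ 3 (mod 4), so (107/135) = −(135/107).
Reduce top mod 107: now compute (28/107).
Pull out 2^2: since 107 ≡ 3 (mod 8), (2/107) = -1, so (2/107)^2 = +1.
Reciprocity: 7 ≡ 3 and 107 ≡ 3 (mod 4), so (7/107) = −(107/7).
Reduce top mod 7: now compute (2/7).
Pull out 2: since 7 ≡ 7 (mod 8), (2/7) = +1.
Reached (1/7) = 1. Collecting the sign flips along the way, the symbol is +1.

1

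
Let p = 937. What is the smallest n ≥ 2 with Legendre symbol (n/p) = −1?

(2/937) = +1, so 2 is a residue.
(3/937) = +1, so 3 is a residue.
(4/937) = +1, so 4 is a residue.
(5/937) = −1, so 5 is the smallest positive non-residue mod 937.

5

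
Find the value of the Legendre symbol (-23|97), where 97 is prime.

First reduce: -23 ≡ 74 (mod 97).
Pull out 2: since 97 ≡ 1 (mod 8), (2/97) = +1.
Reciprocity: 37 ≡ 1 and 97 ≡ 1 (mod 4), so (37/97) = +(97/37).
Reduce top mod 37: now compute (23/37).
Reciprocity: 23 ≡ 3 and 37 ≡ 1 (mod 4), so (23/37) = +(37/23).
Reduce top mod 23: now compute (14/23).
Pull out 2: since 23 ≡ 7 (mod 8), (2/23) = +1.
Reciprocity: 7 ≡ 3 and 23 ≡ 3 (mod 4), so (7/23) = −(23/7).
Reduce top mod 7: now compute (2/7).
Pull out 2: since 7 ≡ 7 (mod 8), (2/7) = +1.
Reached (1/7) = 1. Collecting the sign flips along the way, the symbol is -1.

-1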